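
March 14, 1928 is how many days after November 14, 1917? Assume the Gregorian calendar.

3773

Nov 14, 1917 → Nov 14, 1918: 365 days.
Nov 14, 1918 → Nov 14, 1919: 365 days.
Nov 14, 1919 → Nov 14, 1920: 366 days (Feb 29, 1920 is in that span).
Nov 14, 1920 → Nov 14, 1921: 365 days.
Nov 14, 1921 → Nov 14, 1922: 365 days.
Nov 14, 1922 → Nov 14, 1923: 365 days.
Nov 14, 1923 → Nov 14, 1924: 366 days (Feb 29, 1924 is in that span).
Nov 14, 1924 → Nov 14, 1925: 365 days.
Nov 14, 1925 → Nov 14, 1926: 365 days.
Nov 14, 1926 → Nov 14, 1927: 365 days.
Nov 14, 1927 → Dec 14, 1927: 30 days (November has 30).
Dec 14, 1927 → Jan 14, 1928: 31 days (December has 31).
Jan 14, 1928 → Feb 14, 1928: 31 days (January has 31).
Feb 14, 1928 → Mar 14, 1928: 29 days.
Total: 3773 days.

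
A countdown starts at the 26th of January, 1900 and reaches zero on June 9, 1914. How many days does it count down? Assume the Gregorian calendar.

5247

Jan 26, 1900 → Jan 26, 1901: 365 days.
Jan 26, 1901 → Jan 26, 1902: 365 days.
Jan 26, 1902 → Jan 26, 1903: 365 days.
Jan 26, 1903 → Jan 26, 1904: 365 days.
Jan 26, 1904 → Jan 26, 1905: 366 days (Feb 29, 1904 is in that span).
Jan 26, 1905 → Jan 26, 1906: 365 days.
Jan 26, 1906 → Jan 26, 1907: 365 days.
Jan 26, 1907 → Jan 26, 1908: 365 days.
Jan 26, 1908 → Jan 26, 1909: 366 days (Feb 29, 1908 is in that span).
Jan 26, 1909 → Jan 26, 1910: 365 days.
Jan 26, 1910 → Jan 26, 1911: 365 days.
Jan 26, 1911 → Jan 26, 1912: 365 days.
Jan 26, 1912 → Jan 26, 1913: 366 days (Feb 29, 1912 is in that span).
Jan 26, 1913 → Jan 26, 1914: 365 days.
Jan 26, 1914 → Feb 26, 1914: 31 days (January has 31).
Feb 26, 1914 → Mar 26, 1914: 28 days (February has 28).
Mar 26, 1914 → Apr 26, 1914: 31 days (March has 31).
Apr 26, 1914 → May 26, 1914: 30 days (April has 30).
May 26, 1914 → Jun 9, 1914: 14 days.
Total: 5247 days.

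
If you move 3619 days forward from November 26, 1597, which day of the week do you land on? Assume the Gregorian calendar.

First find the weekday of Nov 26, 1597. Doomsday rule: the anchor day for the 1500s is Wednesday. For year 97: 97÷12 = 8 r 1, and 1÷4 = 0, so 8+1+0 = 9.
Wednesday + 9 ≡ Friday — that's 1597's doomsday.
In November the doomsday date is Nov 7.
Nov 26 is 19 days after Nov 7; 19 mod 7 = 5, so Friday + 5 = Wednesday.
3619 mod 7 = 0, so 3619 days after a Wednesday is Wednesday + 0 = Wednesday.

Wednesday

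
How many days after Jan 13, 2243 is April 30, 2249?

2299

Jan 13, 2243 → Jan 13, 2244: 365 days.
Jan 13, 2244 → Jan 13, 2245: 366 days (Feb 29, 2244 is in that span).
Jan 13, 2245 → Jan 13, 2246: 365 days.
Jan 13, 2246 → Jan 13, 2247: 365 days.
Jan 13, 2247 → Jan 13, 2248: 365 days.
Jan 13, 2248 → Jan 13, 2249: 366 days (Feb 29, 2248 is in that span).
Jan 13, 2249 → Feb 13, 2249: 31 days (January has 31).
Feb 13, 2249 → Mar 13, 2249: 28 days (February has 28).
Mar 13, 2249 → Apr 13, 2249: 31 days (March has 31).
Apr 13, 2249 → Apr 30, 2249: 17 days.
Total: 2299 days.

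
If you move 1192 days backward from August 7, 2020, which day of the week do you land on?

First find the weekday of Aug 7, 2020. Doomsday rule: the anchor day for the 2000s is Tuesday. For year 20: 20÷12 = 1 r 8, and 8÷4 = 2, so 1+8+2 = 11.
Tuesday + 11 ≡ Saturday — that's 2020's doomsday.
In August the doomsday date is Aug 8.
Aug 7 is 1 day before Aug 8; 1 mod 7 = 1, so Saturday − 1 = Friday.
1192 mod 7 = 2, so 1192 days before a Friday is Friday − 2 = Wednesday.

Wednesday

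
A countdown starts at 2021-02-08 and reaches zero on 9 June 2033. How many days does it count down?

4504

Feb 8, 2021 → Feb 8, 2022: 365 days.
Feb 8, 2022 → Feb 8, 2023: 365 days.
Feb 8, 2023 → Feb 8, 2024: 365 days.
Feb 8, 2024 → Feb 8, 2025: 366 days (Feb 29, 2024 is in that span).
Feb 8, 2025 → Feb 8, 2026: 365 days.
Feb 8, 2026 → Feb 8, 2027: 365 days.
Feb 8, 2027 → Feb 8, 2028: 365 days.
Feb 8, 2028 → Feb 8, 2029: 366 days (Feb 29, 2028 is in that span).
Feb 8, 2029 → Feb 8, 2030: 365 days.
Feb 8, 2030 → Feb 8, 2031: 365 days.
Feb 8, 2031 → Feb 8, 2032: 365 days.
Feb 8, 2032 → Feb 8, 2033: 366 days (Feb 29, 2032 is in that span).
Feb 8, 2033 → Mar 8, 2033: 28 days (February has 28).
Mar 8, 2033 → Apr 8, 2033: 31 days (March has 31).
Apr 8, 2033 → May 8, 2033: 30 days (April has 30).
May 8, 2033 → Jun 8, 2033: 31 days (May has 31).
Jun 8, 2033 → Jun 9, 2033: 1 days.
Total: 4504 days.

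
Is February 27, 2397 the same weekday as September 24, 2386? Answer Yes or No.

No

From Sep 24, 2386 to Feb 27, 2397 is 3809 days.
3809 mod 7 = 1, so they are different weekdays.
(Sep 24, 2386 is a Wednesday; Feb 27, 2397 is a Thursday.)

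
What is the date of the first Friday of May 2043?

May 1, 2043

May 1, 2043 is a Friday.
The first Friday is therefore May 1 (same day).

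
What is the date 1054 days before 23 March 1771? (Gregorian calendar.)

May 3, 1768

−365 (one year) → Mar 23, 1770 (689 left).
−365 (one year) → Mar 23, 1769 (324 left).
−23 → Feb 28, 1769 (end of Feb, 28 days; 301 left).
−28 → Jan 31, 1769 (end of Jan, 31 days; 273 left).
−31 → Dec 31, 1768 (end of Dec, 31 days; 242 left).
−31 → Nov 30, 1768 (end of Nov, 30 days; 211 left).
−30 → Oct 31, 1768 (end of Oct, 31 days; 181 left).
−31 → Sep 30, 1768 (end of Sep, 30 days; 150 left).
−30 → Aug 31, 1768 (end of Aug, 31 days; 120 left).
−31 → Jul 31, 1768 (end of Jul, 31 days; 89 left).
−31 → Jun 30, 1768 (end of Jun, 30 days; 58 left).
−30 → May 31, 1768 (end of May, 31 days; 28 left).
−28 → May 3, 1768.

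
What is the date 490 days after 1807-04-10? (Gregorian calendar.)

August 12, 1808

+366 (one year; includes Feb 29, 1808) → Apr 10, 1808 (124 left).
Apr has 30 days: +21 → May 1, 1808 (103 left).
May has 31 days: +31 → Jun 1, 1808 (72 left).
Jun has 30 days: +30 → Jul 1, 1808 (42 left).
Jul has 31 days: +31 → Aug 1, 1808 (11 left).
+11 → Aug 12, 1808.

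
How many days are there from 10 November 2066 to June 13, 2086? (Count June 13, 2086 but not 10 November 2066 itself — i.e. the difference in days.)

Nov 10, 2066 → Nov 10, 2067: 365 days.
Nov 10, 2067 → Nov 10, 2068: 366 days (Feb 29, 2068 is in that span).
Nov 10, 2068 → Nov 10, 2069: 365 days.
Nov 10, 2069 → Nov 10, 2070: 365 days.
Nov 10, 2070 → Nov 10, 2071: 365 days.
Nov 10, 2071 → Nov 10, 2072: 366 days (Feb 29, 2072 is in that span).
Nov 10, 2072 → Nov 10, 2073: 365 days.
Nov 10, 2073 → Nov 10, 2074: 365 days.
Nov 10, 2074 → Nov 10, 2075: 365 days.
Nov 10, 2075 → Nov 10, 2076: 366 days (Feb 29, 2076 is in that span).
Nov 10, 2076 → Nov 10, 2077: 365 days.
Nov 10, 2077 → Nov 10, 2078: 365 days.
Nov 10, 2078 → Nov 10, 2079: 365 days.
Nov 10, 2079 → Nov 10, 2080: 366 days (Feb 29, 2080 is in that span).
Nov 10, 2080 → Nov 10, 2081: 365 days.
Nov 10, 2081 → Nov 10, 2082: 365 days.
Nov 10, 2082 → Nov 10, 2083: 365 days.
Nov 10, 2083 → Nov 10, 2084: 366 days (Feb 29, 2084 is in that span).
Nov 10, 2084 → Nov 10, 2085: 365 days.
Nov 10, 2085 → Dec 10, 2085: 30 days (November has 30).
Dec 10, 2085 → Jan 10, 2086: 31 days (December has 31).
Jan 10, 2086 → Feb 10, 2086: 31 days (January has 31).
Feb 10, 2086 → Mar 10, 2086: 28 days (February has 28).
Mar 10, 2086 → Apr 10, 2086: 31 days (March has 31).
Apr 10, 2086 → May 10, 2086: 30 days (April has 30).
May 10, 2086 → Jun 10, 2086: 31 days (May has 31).
Jun 10, 2086 → Jun 13, 2086: 3 days.
Total: 7155 days.

7155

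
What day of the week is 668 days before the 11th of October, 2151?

First find the weekday of Oct 11, 2151. Doomsday rule: the anchor day for the 2100s is Sunday. For year 51: 51÷12 = 4 r 3, and 3÷4 = 0, so 4+3+0 = 7.
Sunday + 7 ≡ Sunday — that's 2151's doomsday.
In October the doomsday date is Oct 10.
Oct 11 is 1 day after Oct 10; 1 mod 7 = 1, so Sunday + 1 = Monday.
668 mod 7 = 3, so 668 days before a Monday is Monday − 3 = Friday.

Friday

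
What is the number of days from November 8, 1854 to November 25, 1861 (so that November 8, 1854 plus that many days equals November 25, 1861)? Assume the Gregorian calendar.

2574

Nov 8, 1854 → Nov 8, 1855: 365 days.
Nov 8, 1855 → Nov 8, 1856: 366 days (Feb 29, 1856 is in that span).
Nov 8, 1856 → Nov 8, 1857: 365 days.
Nov 8, 1857 → Nov 8, 1858: 365 days.
Nov 8, 1858 → Nov 8, 1859: 365 days.
Nov 8, 1859 → Nov 8, 1860: 366 days (Feb 29, 1860 is in that span).
Nov 8, 1860 → Dec 8, 1860: 30 days (November has 30).
Dec 8, 1860 → Jan 8, 1861: 31 days (December has 31).
Jan 8, 1861 → Feb 8, 1861: 31 days (January has 31).
Feb 8, 1861 → Mar 8, 1861: 28 days (February has 28).
Mar 8, 1861 → Apr 8, 1861: 31 days (March has 31).
Apr 8, 1861 → May 8, 1861: 30 days (April has 30).
May 8, 1861 → Jun 8, 1861: 31 days (May has 31).
Jun 8, 1861 → Jul 8, 1861: 30 days (June has 30).
Jul 8, 1861 → Aug 8, 1861: 31 days (July has 31).
Aug 8, 1861 → Sep 8, 1861: 31 days (August has 31).
Sep 8, 1861 → Oct 8, 1861: 30 days (September has 30).
Oct 8, 1861 → Nov 8, 1861: 31 days (October has 31).
Nov 8, 1861 → Nov 25, 1861: 17 days.
Total: 2574 days.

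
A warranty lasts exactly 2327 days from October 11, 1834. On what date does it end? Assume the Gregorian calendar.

+365 (one year) → Oct 11, 1835 (1962 left).
+366 (one year; includes Feb 29, 1836) → Oct 11, 1836 (1596 left).
+365 (one year) → Oct 11, 1837 (1231 left).
+365 (one year) → Oct 11, 1838 (866 left).
+365 (one year) → Oct 11, 1839 (501 left).
+366 (one year; includes Feb 29, 1840) → Oct 11, 1840 (135 left).
Oct has 31 days: +21 → Nov 1, 1840 (114 left).
Nov has 30 days: +30 → Dec 1, 1840 (84 left).
Dec has 31 days: +31 → Jan 1, 1841 (53 left).
Jan has 31 days: +31 → Feb 1, 1841 (22 left).
+22 → Feb 23, 1841.

February 23, 1841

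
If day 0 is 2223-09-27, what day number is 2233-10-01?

Sep 27, 2223 → Sep 27, 2224: 366 days (Feb 29, 2224 is in that span).
Sep 27, 2224 → Sep 27, 2225: 365 days.
Sep 27, 2225 → Sep 27, 2226: 365 days.
Sep 27, 2226 → Sep 27, 2227: 365 days.
Sep 27, 2227 → Sep 27, 2228: 366 days (Feb 29, 2228 is in that span).
Sep 27, 2228 → Sep 27, 2229: 365 days.
Sep 27, 2229 → Sep 27, 2230: 365 days.
Sep 27, 2230 → Sep 27, 2231: 365 days.
Sep 27, 2231 → Sep 27, 2232: 366 days (Feb 29, 2232 is in that span).
Sep 27, 2232 → Oct 27, 2232: 30 days (September has 30).
Oct 27, 2232 → Nov 27, 2232: 31 days (October has 31).
Nov 27, 2232 → Dec 27, 2232: 30 days (November has 30).
Dec 27, 2232 → Jan 27, 2233: 31 days (December has 31).
Jan 27, 2233 → Feb 27, 2233: 31 days (January has 31).
Feb 27, 2233 → Mar 27, 2233: 28 days (February has 28).
Mar 27, 2233 → Apr 27, 2233: 31 days (March has 31).
Apr 27, 2233 → May 27, 2233: 30 days (April has 30).
May 27, 2233 → Jun 27, 2233: 31 days (May has 31).
Jun 27, 2233 → Jul 27, 2233: 30 days (June has 30).
Jul 27, 2233 → Aug 27, 2233: 31 days (July has 31).
Aug 27, 2233 → Sep 27, 2233: 31 days (August has 31).
Sep 27, 2233 → Oct 1, 2233: 4 days.
Total: 3657 days.

3657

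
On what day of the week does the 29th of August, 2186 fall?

Doomsday rule: the anchor day for the 2100s is Sunday. For year 86: 86÷12 = 7 r 2, and 2÷4 = 0, so 7+2+0 = 9.
Sunday + 9 ≡ Tuesday — that's 2186's doomsday.
In August the doomsday date is Aug 8.
Aug 29 is 21 days after Aug 8; 21 mod 7 = 0, so Tuesday + 0 = Tuesday.

Tuesday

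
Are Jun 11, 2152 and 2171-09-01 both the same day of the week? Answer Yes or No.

Yes

From Jun 11, 2152 to Sep 1, 2171 is 7021 days.
7021 mod 7 = 0, so they are the same weekday.
(Jun 11, 2152 is a Sunday; Sep 1, 2171 is a Sunday.)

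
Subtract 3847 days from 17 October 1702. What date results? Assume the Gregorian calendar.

April 4, 1692

−365 (one year) → Oct 17, 1701 (3482 left).
−365 (one year) → Oct 17, 1700 (3117 left).
−365 (one year) → Oct 17, 1699 (2752 left).
−365 (one year) → Oct 17, 1698 (2387 left).
−365 (one year) → Oct 17, 1697 (2022 left).
−365 (one year) → Oct 17, 1696 (1657 left).
−366 (one year; includes Feb 29, 1696) → Oct 17, 1695 (1291 left).
−365 (one year) → Oct 17, 1694 (926 left).
−365 (one year) → Oct 17, 1693 (561 left).
−365 (one year) → Oct 17, 1692 (196 left).
−17 → Sep 30, 1692 (end of Sep, 30 days; 179 left).
−30 → Aug 31, 1692 (end of Aug, 31 days; 149 left).
−31 → Jul 31, 1692 (end of Jul, 31 days; 118 left).
−31 → Jun 30, 1692 (end of Jun, 30 days; 87 left).
−30 → May 31, 1692 (end of May, 31 days; 57 left).
−31 → Apr 30, 1692 (end of Apr, 30 days; 26 left).
−26 → Apr 4, 1692.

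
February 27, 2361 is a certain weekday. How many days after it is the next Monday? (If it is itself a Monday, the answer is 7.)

7

Feb 27, 2361 is a Monday.
From Monday to the next Monday is 7 days.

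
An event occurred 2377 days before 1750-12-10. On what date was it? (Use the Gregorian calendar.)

June 7, 1744

−365 (one year) → Dec 10, 1749 (2012 left).
−365 (one year) → Dec 10, 1748 (1647 left).
−366 (one year; includes Feb 29, 1748) → Dec 10, 1747 (1281 left).
−365 (one year) → Dec 10, 1746 (916 left).
−365 (one year) → Dec 10, 1745 (551 left).
−365 (one year) → Dec 10, 1744 (186 left).
−10 → Nov 30, 1744 (end of Nov, 30 days; 176 left).
−30 → Oct 31, 1744 (end of Oct, 31 days; 146 left).
−31 → Sep 30, 1744 (end of Sep, 30 days; 115 left).
−30 → Aug 31, 1744 (end of Aug, 31 days; 85 left).
−31 → Jul 31, 1744 (end of Jul, 31 days; 54 left).
−31 → Jun 30, 1744 (end of Jun, 30 days; 23 left).
−23 → Jun 7, 1744.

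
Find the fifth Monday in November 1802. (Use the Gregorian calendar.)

November 1, 1802 is a Monday.
The first Monday is therefore November 1 (same day).
The fifth Monday is 1 + 4×7 = November 29.

November 29, 1802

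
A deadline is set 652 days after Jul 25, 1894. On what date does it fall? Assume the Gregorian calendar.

+365 (one year) → Jul 25, 1895 (287 left).
Jul has 31 days: +7 → Aug 1, 1895 (280 left).
Aug has 31 days: +31 → Sep 1, 1895 (249 left).
Sep has 30 days: +30 → Oct 1, 1895 (219 left).
Oct has 31 days: +31 → Nov 1, 1895 (188 left).
Nov has 30 days: +30 → Dec 1, 1895 (158 left).
Dec has 31 days: +31 → Jan 1, 1896 (127 left).
Jan has 31 days: +31 → Feb 1, 1896 (96 left).
Feb has 29 days: +29 → Mar 1, 1896 (67 left).
Mar has 31 days: +31 → Apr 1, 1896 (36 left).
Apr has 30 days: +30 → May 1, 1896 (6 left).
+6 → May 7, 1896.

May 7, 1896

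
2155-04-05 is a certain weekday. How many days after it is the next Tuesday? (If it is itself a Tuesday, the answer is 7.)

3

Apr 5, 2155 is a Saturday.
From Saturday to the next Tuesday is 3 days.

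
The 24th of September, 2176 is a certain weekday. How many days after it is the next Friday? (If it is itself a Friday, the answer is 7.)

3

Sep 24, 2176 is a Tuesday.
From Tuesday to the next Friday is 3 days.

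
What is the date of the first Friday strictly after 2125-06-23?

Jun 23, 2125 is a Saturday.
From Saturday to the next Friday is 6 days.
Jun 23, 2125 + 6 = Jun 29, 2125.

June 29, 2125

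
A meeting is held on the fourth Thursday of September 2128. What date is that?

September 23, 2128

September 1, 2128 is a Wednesday.
The first Thursday is therefore September 2 (1 days later).
The fourth Thursday is 2 + 3×7 = September 23.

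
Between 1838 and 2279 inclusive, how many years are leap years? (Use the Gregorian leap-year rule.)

Multiples of 4 in [1838,2279]: 110.
Of those, multiples of 100: 4 (not leap unless ÷400).
Multiples of 400: 1.
Leap years = 110 − 4 + 1 = 107.

107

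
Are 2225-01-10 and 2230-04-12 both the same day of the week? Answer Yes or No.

From Jan 10, 2225 to Apr 12, 2230 is 1918 days.
1918 mod 7 = 0, so they are the same weekday.
(Jan 10, 2225 is a Monday; Apr 12, 2230 is a Monday.)

Yes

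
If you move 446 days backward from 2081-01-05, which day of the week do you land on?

Tuesday

Jan 5, 2081 is a Sunday.
446 mod 7 = 5, so 446 days before a Sunday is Sunday − 5 = Tuesday.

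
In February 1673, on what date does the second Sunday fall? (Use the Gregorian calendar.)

February 12, 1673

February 1, 1673 is a Wednesday.
The first Sunday is therefore February 5 (4 days later).
The second Sunday is 5 + 1×7 = February 12.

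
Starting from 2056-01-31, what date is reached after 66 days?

April 6, 2056

Jan has 31 days: +1 → Feb 1, 2056 (65 left).
Feb has 29 days: +29 → Mar 1, 2056 (36 left).
Mar has 31 days: +31 → Apr 1, 2056 (5 left).
+5 → Apr 6, 2056.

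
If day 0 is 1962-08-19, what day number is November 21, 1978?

Aug 19, 1962 → Aug 19, 1963: 365 days.
Aug 19, 1963 → Aug 19, 1964: 366 days (Feb 29, 1964 is in that span).
Aug 19, 1964 → Aug 19, 1965: 365 days.
Aug 19, 1965 → Aug 19, 1966: 365 days.
Aug 19, 1966 → Aug 19, 1967: 365 days.
Aug 19, 1967 → Aug 19, 1968: 366 days (Feb 29, 1968 is in that span).
Aug 19, 1968 → Aug 19, 1969: 365 days.
Aug 19, 1969 → Aug 19, 1970: 365 days.
Aug 19, 1970 → Aug 19, 1971: 365 days.
Aug 19, 1971 → Aug 19, 1972: 366 days (Feb 29, 1972 is in that span).
Aug 19, 1972 → Aug 19, 1973: 365 days.
Aug 19, 1973 → Aug 19, 1974: 365 days.
Aug 19, 1974 → Aug 19, 1975: 365 days.
Aug 19, 1975 → Aug 19, 1976: 366 days (Feb 29, 1976 is in that span).
Aug 19, 1976 → Aug 19, 1977: 365 days.
Aug 19, 1977 → Aug 19, 1978: 365 days.
Aug 19, 1978 → Sep 19, 1978: 31 days (August has 31).
Sep 19, 1978 → Oct 19, 1978: 30 days (September has 30).
Oct 19, 1978 → Nov 19, 1978: 31 days (October has 31).
Nov 19, 1978 → Nov 21, 1978: 2 days.
Total: 5938 days.

5938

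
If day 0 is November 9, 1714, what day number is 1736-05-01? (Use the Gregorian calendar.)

Nov 9, 1714 → Nov 9, 1715: 365 days.
Nov 9, 1715 → Nov 9, 1716: 366 days (Feb 29, 1716 is in that span).
Nov 9, 1716 → Nov 9, 1717: 365 days.
Nov 9, 1717 → Nov 9, 1718: 365 days.
Nov 9, 1718 → Nov 9, 1719: 365 days.
Nov 9, 1719 → Nov 9, 1720: 366 days (Feb 29, 1720 is in that span).
Nov 9, 1720 → Nov 9, 1721: 365 days.
Nov 9, 1721 → Nov 9, 1722: 365 days.
Nov 9, 1722 → Nov 9, 1723: 365 days.
Nov 9, 1723 → Nov 9, 1724: 366 days (Feb 29, 1724 is in that span).
Nov 9, 1724 → Nov 9, 1725: 365 days.
Nov 9, 1725 → Nov 9, 1726: 365 days.
Nov 9, 1726 → Nov 9, 1727: 365 days.
Nov 9, 1727 → Nov 9, 1728: 366 days (Feb 29, 1728 is in that span).
Nov 9, 1728 → Nov 9, 1729: 365 days.
Nov 9, 1729 → Nov 9, 1730: 365 days.
Nov 9, 1730 → Nov 9, 1731: 365 days.
Nov 9, 1731 → Nov 9, 1732: 366 days (Feb 29, 1732 is in that span).
Nov 9, 1732 → Nov 9, 1733: 365 days.
Nov 9, 1733 → Nov 9, 1734: 365 days.
Nov 9, 1734 → Nov 9, 1735: 365 days.
Nov 9, 1735 → Dec 9, 1735: 30 days (November has 30).
Dec 9, 1735 → Jan 9, 1736: 31 days (December has 31).
Jan 9, 1736 → Feb 9, 1736: 31 days (January has 31).
Feb 9, 1736 → Mar 9, 1736: 29 days (February has 29).
Mar 9, 1736 → Apr 9, 1736: 31 days (March has 31).
Apr 9, 1736 → May 1, 1736: 22 days.
Total: 7844 days.

7844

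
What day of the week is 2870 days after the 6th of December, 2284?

Dec 6, 2284 is a Saturday.
2870 mod 7 = 0, so 2870 days after a Saturday is Saturday + 0 = Saturday.

Saturday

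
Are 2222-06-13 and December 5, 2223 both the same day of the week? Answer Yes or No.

No

From Jun 13, 2222 to Dec 5, 2223 is 540 days.
540 mod 7 = 1, so they are different weekdays.
(Jun 13, 2222 is a Thursday; Dec 5, 2223 is a Friday.)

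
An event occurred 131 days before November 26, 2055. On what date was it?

−26 → Oct 31, 2055 (end of Oct, 31 days; 105 left).
−31 → Sep 30, 2055 (end of Sep, 30 days; 74 left).
−30 → Aug 31, 2055 (end of Aug, 31 days; 44 left).
−31 → Jul 31, 2055 (end of Jul, 31 days; 13 left).
−13 → Jul 18, 2055.

July 18, 2055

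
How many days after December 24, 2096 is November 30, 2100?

Dec 24, 2096 → Dec 24, 2097: 365 days.
Dec 24, 2097 → Dec 24, 2098: 365 days.
Dec 24, 2098 → Dec 24, 2099: 365 days.
Dec 24, 2099 → Jan 24, 2100: 31 days (December has 31).
Jan 24, 2100 → Feb 24, 2100: 31 days (January has 31).
Feb 24, 2100 → Mar 24, 2100: 28 days (February has 28).
Mar 24, 2100 → Apr 24, 2100: 31 days (March has 31).
Apr 24, 2100 → May 24, 2100: 30 days (April has 30).
May 24, 2100 → Jun 24, 2100: 31 days (May has 31).
Jun 24, 2100 → Jul 24, 2100: 30 days (June has 30).
Jul 24, 2100 → Aug 24, 2100: 31 days (July has 31).
Aug 24, 2100 → Sep 24, 2100: 31 days (August has 31).
Sep 24, 2100 → Oct 24, 2100: 30 days (September has 30).
Oct 24, 2100 → Nov 24, 2100: 31 days (October has 31).
Nov 24, 2100 → Nov 30, 2100: 6 days.
Total: 1436 days.

1436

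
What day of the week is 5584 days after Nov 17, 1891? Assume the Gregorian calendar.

Sunday

First find the weekday of Nov 17, 1891. Doomsday rule: the anchor day for the 1800s is Friday. For year 91: 91÷12 = 7 r 7, and 7÷4 = 1, so 7+7+1 = 15.
Friday + 15 ≡ Saturday — that's 1891's doomsday.
In November the doomsday date is Nov 7.
Nov 17 is 10 days after Nov 7; 10 mod 7 = 3, so Saturday + 3 = Tuesday.
5584 mod 7 = 5, so 5584 days after a Tuesday is Tuesday + 5 = Sunday.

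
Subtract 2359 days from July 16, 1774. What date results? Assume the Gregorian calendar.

−365 (one year) → Jul 16, 1773 (1994 left).
−365 (one year) → Jul 16, 1772 (1629 left).
−366 (one year; includes Feb 29, 1772) → Jul 16, 1771 (1263 left).
−365 (one year) → Jul 16, 1770 (898 left).
−365 (one year) → Jul 16, 1769 (533 left).
−365 (one year) → Jul 16, 1768 (168 left).
−16 → Jun 30, 1768 (end of Jun, 30 days; 152 left).
−30 → May 31, 1768 (end of May, 31 days; 122 left).
−31 → Apr 30, 1768 (end of Apr, 30 days; 91 left).
−30 → Mar 31, 1768 (end of Mar, 31 days; 61 left).
−31 → Feb 29, 1768 (end of Feb, 29 days; 30 left).
−29 → Jan 31, 1768 (end of Jan, 31 days; 1 left).
−1 → Jan 30, 1768.

January 30, 1768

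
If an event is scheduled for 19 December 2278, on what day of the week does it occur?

Thursday

Doomsday rule: the anchor day for the 2200s is Friday. For year 78: 78÷12 = 6 r 6, and 6÷4 = 1, so 6+6+1 = 13.
Friday + 13 ≡ Thursday — that's 2278's doomsday.
In December the doomsday date is Dec 12.
Dec 19 is 7 days after Dec 12; 7 mod 7 = 0, so Thursday + 0 = Thursday.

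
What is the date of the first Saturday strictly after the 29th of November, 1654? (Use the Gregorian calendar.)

December 5, 1654

Nov 29, 1654 is a Sunday.
From Sunday to the next Saturday is 6 days.
Nov 29, 1654 + 6 = Dec 5, 1654.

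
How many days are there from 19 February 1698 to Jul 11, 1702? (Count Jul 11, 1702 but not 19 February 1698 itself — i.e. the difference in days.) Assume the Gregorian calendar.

1602

Feb 19, 1698 → Feb 19, 1699: 365 days.
Feb 19, 1699 → Feb 19, 1700: 365 days.
Feb 19, 1700 → Feb 19, 1701: 365 days.
Feb 19, 1701 → Feb 19, 1702: 365 days.
Feb 19, 1702 → Mar 19, 1702: 28 days (February has 28).
Mar 19, 1702 → Apr 19, 1702: 31 days (March has 31).
Apr 19, 1702 → May 19, 1702: 30 days (April has 30).
May 19, 1702 → Jun 19, 1702: 31 days (May has 31).
Jun 19, 1702 → Jul 11, 1702: 22 days.
Total: 1602 days.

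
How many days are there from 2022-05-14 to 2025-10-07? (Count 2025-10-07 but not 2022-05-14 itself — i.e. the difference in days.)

1242

May 14, 2022 → May 14, 2023: 365 days.
May 14, 2023 → May 14, 2024: 366 days (Feb 29, 2024 is in that span).
May 14, 2024 → May 14, 2025: 365 days.
May 14, 2025 → Jun 14, 2025: 31 days (May has 31).
Jun 14, 2025 → Jul 14, 2025: 30 days (June has 30).
Jul 14, 2025 → Aug 14, 2025: 31 days (July has 31).
Aug 14, 2025 → Sep 14, 2025: 31 days (August has 31).
Sep 14, 2025 → Oct 7, 2025: 23 days.
Total: 1242 days.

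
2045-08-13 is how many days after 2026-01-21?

Jan 21, 2026 → Jan 21, 2027: 365 days.
Jan 21, 2027 → Jan 21, 2028: 365 days.
Jan 21, 2028 → Jan 21, 2029: 366 days (Feb 29, 2028 is in that span).
Jan 21, 2029 → Jan 21, 2030: 365 days.
Jan 21, 2030 → Jan 21, 2031: 365 days.
Jan 21, 2031 → Jan 21, 2032: 365 days.
Jan 21, 2032 → Jan 21, 2033: 366 days (Feb 29, 2032 is in that span).
Jan 21, 2033 → Jan 21, 2034: 365 days.
Jan 21, 2034 → Jan 21, 2035: 365 days.
Jan 21, 2035 → Jan 21, 2036: 365 days.
Jan 21, 2036 → Jan 21, 2037: 366 days (Feb 29, 2036 is in that span).
Jan 21, 2037 → Jan 21, 2038: 365 days.
Jan 21, 2038 → Jan 21, 2039: 365 days.
Jan 21, 2039 → Jan 21, 2040: 365 days.
Jan 21, 2040 → Jan 21, 2041: 366 days (Feb 29, 2040 is in that span).
Jan 21, 2041 → Jan 21, 2042: 365 days.
Jan 21, 2042 → Jan 21, 2043: 365 days.
Jan 21, 2043 → Jan 21, 2044: 365 days.
Jan 21, 2044 → Jan 21, 2045: 366 days (Feb 29, 2044 is in that span).
Jan 21, 2045 → Feb 21, 2045: 31 days (January has 31).
Feb 21, 2045 → Mar 21, 2045: 28 days (February has 28).
Mar 21, 2045 → Apr 21, 2045: 31 days (March has 31).
Apr 21, 2045 → May 21, 2045: 30 days (April has 30).
May 21, 2045 → Jun 21, 2045: 31 days (May has 31).
Jun 21, 2045 → Jul 21, 2045: 30 days (June has 30).
Jul 21, 2045 → Aug 13, 2045: 23 days.
Total: 7144 days.

7144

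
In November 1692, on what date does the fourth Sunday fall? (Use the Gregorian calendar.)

November 1, 1692 is a Saturday.
The first Sunday is therefore November 2 (1 days later).
The fourth Sunday is 2 + 3×7 = November 23.

November 23, 1692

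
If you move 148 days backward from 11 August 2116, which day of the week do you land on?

First find the weekday of Aug 11, 2116. Doomsday rule: the anchor day for the 2100s is Sunday. For year 16: 16÷12 = 1 r 4, and 4÷4 = 1, so 1+4+1 = 6.
Sunday + 6 ≡ Saturday — that's 2116's doomsday.
In August the doomsday date is Aug 8.
Aug 11 is 3 days after Aug 8; 3 mod 7 = 3, so Saturday + 3 = Tuesday.
148 mod 7 = 1, so 148 days before a Tuesday is Tuesday − 1 = Monday.

Monday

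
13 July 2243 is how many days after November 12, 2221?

7913

Nov 12, 2221 → Nov 12, 2222: 365 days.
Nov 12, 2222 → Nov 12, 2223: 365 days.
Nov 12, 2223 → Nov 12, 2224: 366 days (Feb 29, 2224 is in that span).
Nov 12, 2224 → Nov 12, 2225: 365 days.
Nov 12, 2225 → Nov 12, 2226: 365 days.
Nov 12, 2226 → Nov 12, 2227: 365 days.
Nov 12, 2227 → Nov 12, 2228: 366 days (Feb 29, 2228 is in that span).
Nov 12, 2228 → Nov 12, 2229: 365 days.
Nov 12, 2229 → Nov 12, 2230: 365 days.
Nov 12, 2230 → Nov 12, 2231: 365 days.
Nov 12, 2231 → Nov 12, 2232: 366 days (Feb 29, 2232 is in that span).
Nov 12, 2232 → Nov 12, 2233: 365 days.
Nov 12, 2233 → Nov 12, 2234: 365 days.
Nov 12, 2234 → Nov 12, 2235: 365 days.
Nov 12, 2235 → Nov 12, 2236: 366 days (Feb 29, 2236 is in that span).
Nov 12, 2236 → Nov 12, 2237: 365 days.
Nov 12, 2237 → Nov 12, 2238: 365 days.
Nov 12, 2238 → Nov 12, 2239: 365 days.
Nov 12, 2239 → Nov 12, 2240: 366 days (Feb 29, 2240 is in that span).
Nov 12, 2240 → Nov 12, 2241: 365 days.
Nov 12, 2241 → Nov 12, 2242: 365 days.
Nov 12, 2242 → Dec 12, 2242: 30 days (November has 30).
Dec 12, 2242 → Jan 12, 2243: 31 days (December has 31).
Jan 12, 2243 → Feb 12, 2243: 31 days (January has 31).
Feb 12, 2243 → Mar 12, 2243: 28 days (February has 28).
Mar 12, 2243 → Apr 12, 2243: 31 days (March has 31).
Apr 12, 2243 → May 12, 2243: 30 days (April has 30).
May 12, 2243 → Jun 12, 2243: 31 days (May has 31).
Jun 12, 2243 → Jul 12, 2243: 30 days (June has 30).
Jul 12, 2243 → Jul 13, 2243: 1 days.
Total: 7913 days.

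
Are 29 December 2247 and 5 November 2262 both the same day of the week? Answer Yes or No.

Yes

From Dec 29, 2247 to Nov 5, 2262 is 5425 days.
5425 mod 7 = 0, so they are the same weekday.
(Dec 29, 2247 is a Wednesday; Nov 5, 2262 is a Wednesday.)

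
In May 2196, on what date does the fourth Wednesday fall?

May 1, 2196 is a Sunday.
The first Wednesday is therefore May 4 (3 days later).
The fourth Wednesday is 4 + 3×7 = May 25.

May 25, 2196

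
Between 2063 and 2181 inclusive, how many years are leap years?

29

Multiples of 4 in [2063,2181]: 30.
Of those, multiples of 100: 1 (not leap unless ÷400).
Multiples of 400: 0.
Leap years = 30 − 1 + 0 = 29.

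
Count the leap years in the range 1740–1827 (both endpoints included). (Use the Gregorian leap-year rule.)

21

Multiples of 4 in [1740,1827]: 22.
Of those, multiples of 100: 1 (not leap unless ÷400).
Multiples of 400: 0.
Leap years = 22 − 1 + 0 = 21.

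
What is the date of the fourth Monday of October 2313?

October 1, 2313 is a Wednesday.
The first Monday is therefore October 6 (5 days later).
The fourth Monday is 6 + 3×7 = October 27.

October 27, 2313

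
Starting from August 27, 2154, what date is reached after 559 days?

+365 (one year) → Aug 27, 2155 (194 left).
Aug has 31 days: +5 → Sep 1, 2155 (189 left).
Sep has 30 days: +30 → Oct 1, 2155 (159 left).
Oct has 31 days: +31 → Nov 1, 2155 (128 left).
Nov has 30 days: +30 → Dec 1, 2155 (98 left).
Dec has 31 days: +31 → Jan 1, 2156 (67 left).
Jan has 31 days: +31 → Feb 1, 2156 (36 left).
Feb has 29 days: +29 → Mar 1, 2156 (7 left).
+7 → Mar 8, 2156.

March 8, 2156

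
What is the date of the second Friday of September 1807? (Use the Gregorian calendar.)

September 11, 1807

September 1, 1807 is a Tuesday.
The first Friday is therefore September 4 (3 days later).
The second Friday is 4 + 1×7 = September 11.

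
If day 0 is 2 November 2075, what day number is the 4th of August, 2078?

1006

Nov 2, 2075 → Nov 2, 2076: 366 days (Feb 29, 2076 is in that span).
Nov 2, 2076 → Nov 2, 2077: 365 days.
Nov 2, 2077 → Dec 2, 2077: 30 days (November has 30).
Dec 2, 2077 → Jan 2, 2078: 31 days (December has 31).
Jan 2, 2078 → Feb 2, 2078: 31 days (January has 31).
Feb 2, 2078 → Mar 2, 2078: 28 days (February has 28).
Mar 2, 2078 → Apr 2, 2078: 31 days (March has 31).
Apr 2, 2078 → May 2, 2078: 30 days (April has 30).
May 2, 2078 → Jun 2, 2078: 31 days (May has 31).
Jun 2, 2078 → Jul 2, 2078: 30 days (June has 30).
Jul 2, 2078 → Aug 2, 2078: 31 days (July has 31).
Aug 2, 2078 → Aug 4, 2078: 2 days.
Total: 1006 days.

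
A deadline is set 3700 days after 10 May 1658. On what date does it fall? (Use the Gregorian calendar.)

June 26, 1668

+365 (one year) → May 10, 1659 (3335 left).
+366 (one year; includes Feb 29, 1660) → May 10, 1660 (2969 left).
+365 (one year) → May 10, 1661 (2604 left).
+365 (one year) → May 10, 1662 (2239 left).
+365 (one year) → May 10, 1663 (1874 left).
+366 (one year; includes Feb 29, 1664) → May 10, 1664 (1508 left).
+365 (one year) → May 10, 1665 (1143 left).
+365 (one year) → May 10, 1666 (778 left).
+365 (one year) → May 10, 1667 (413 left).
+366 (one year; includes Feb 29, 1668) → May 10, 1668 (47 left).
May has 31 days: +22 → Jun 1, 1668 (25 left).
+25 → Jun 26, 1668.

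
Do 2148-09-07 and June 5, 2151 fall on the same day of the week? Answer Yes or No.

Yes

From Sep 7, 2148 to Jun 5, 2151 is 1001 days.
1001 mod 7 = 0, so they are the same weekday.
(Sep 7, 2148 is a Saturday; Jun 5, 2151 is a Saturday.)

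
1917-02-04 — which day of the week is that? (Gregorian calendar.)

Doomsday rule: the anchor day for the 1900s is Wednesday. For year 17: 17÷12 = 1 r 5, and 5÷4 = 1, so 1+5+1 = 7.
Wednesday + 7 ≡ Wednesday — that's 1917's doomsday.
In February the doomsday date is Feb 28 (1917 is not a leap year).
Feb 4 is 24 days before Feb 28; 24 mod 7 = 3, so Wednesday − 3 = Sunday.

Sunday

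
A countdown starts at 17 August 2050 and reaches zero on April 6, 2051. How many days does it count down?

Aug 17, 2050 → Sep 17, 2050: 31 days (August has 31).
Sep 17, 2050 → Oct 17, 2050: 30 days (September has 30).
Oct 17, 2050 → Nov 17, 2050: 31 days (October has 31).
Nov 17, 2050 → Dec 17, 2050: 30 days (November has 30).
Dec 17, 2050 → Jan 17, 2051: 31 days (December has 31).
Jan 17, 2051 → Feb 17, 2051: 31 days (January has 31).
Feb 17, 2051 → Mar 17, 2051: 28 days (February has 28).
Mar 17, 2051 → Apr 6, 2051: 20 days.
Total: 232 days.

232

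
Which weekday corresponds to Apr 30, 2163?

Doomsday rule: the anchor day for the 2100s is Sunday. For year 63: 63÷12 = 5 r 3, and 3÷4 = 0, so 5+3+0 = 8.
Sunday + 8 ≡ Monday — that's 2163's doomsday.
In April the doomsday date is Apr 4.
Apr 30 is 26 days after Apr 4; 26 mod 7 = 5, so Monday + 5 = Saturday.

Saturday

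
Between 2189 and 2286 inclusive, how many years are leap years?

23

Multiples of 4 in [2189,2286]: 24.
Of those, multiples of 100: 1 (not leap unless ÷400).
Multiples of 400: 0.
Leap years = 24 − 1 + 0 = 23.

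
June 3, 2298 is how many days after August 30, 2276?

7947

Aug 30, 2276 → Aug 30, 2277: 365 days.
Aug 30, 2277 → Aug 30, 2278: 365 days.
Aug 30, 2278 → Aug 30, 2279: 365 days.
Aug 30, 2279 → Aug 30, 2280: 366 days (Feb 29, 2280 is in that span).
Aug 30, 2280 → Aug 30, 2281: 365 days.
Aug 30, 2281 → Aug 30, 2282: 365 days.
Aug 30, 2282 → Aug 30, 2283: 365 days.
Aug 30, 2283 → Aug 30, 2284: 366 days (Feb 29, 2284 is in that span).
Aug 30, 2284 → Aug 30, 2285: 365 days.
Aug 30, 2285 → Aug 30, 2286: 365 days.
Aug 30, 2286 → Aug 30, 2287: 365 days.
Aug 30, 2287 → Aug 30, 2288: 366 days (Feb 29, 2288 is in that span).
Aug 30, 2288 → Aug 30, 2289: 365 days.
Aug 30, 2289 → Aug 30, 2290: 365 days.
Aug 30, 2290 → Aug 30, 2291: 365 days.
Aug 30, 2291 → Aug 30, 2292: 366 days (Feb 29, 2292 is in that span).
Aug 30, 2292 → Aug 30, 2293: 365 days.
Aug 30, 2293 → Aug 30, 2294: 365 days.
Aug 30, 2294 → Aug 30, 2295: 365 days.
Aug 30, 2295 → Aug 30, 2296: 366 days (Feb 29, 2296 is in that span).
Aug 30, 2296 → Aug 30, 2297: 365 days.
Aug 30, 2297 → Sep 30, 2297: 31 days (August has 31).
Sep 30, 2297 → Oct 30, 2297: 30 days (September has 30).
Oct 30, 2297 → Nov 30, 2297: 31 days (October has 31).
Nov 30, 2297 → Dec 30, 2297: 30 days (November has 30).
Dec 30, 2297 → Jan 30, 2298: 31 days (December has 31).
Jan 30, 2298 → Feb 28, 2298: 29 days (January has 31).
Feb 28, 2298 → Mar 28, 2298: 28 days (February has 28).
Mar 28, 2298 → Apr 28, 2298: 31 days (March has 31).
Apr 28, 2298 → May 28, 2298: 30 days (April has 30).
May 28, 2298 → Jun 3, 2298: 6 days.
Total: 7947 days.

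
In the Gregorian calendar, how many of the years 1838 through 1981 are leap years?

Multiples of 4 in [1838,1981]: 36.
Of those, multiples of 100: 1 (not leap unless ÷400).
Multiples of 400: 0.
Leap years = 36 − 1 + 0 = 35.

35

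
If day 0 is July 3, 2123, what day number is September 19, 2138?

Jul 3, 2123 → Jul 3, 2124: 366 days (Feb 29, 2124 is in that span).
Jul 3, 2124 → Jul 3, 2125: 365 days.
Jul 3, 2125 → Jul 3, 2126: 365 days.
Jul 3, 2126 → Jul 3, 2127: 365 days.
Jul 3, 2127 → Jul 3, 2128: 366 days (Feb 29, 2128 is in that span).
Jul 3, 2128 → Jul 3, 2129: 365 days.
Jul 3, 2129 → Jul 3, 2130: 365 days.
Jul 3, 2130 → Jul 3, 2131: 365 days.
Jul 3, 2131 → Jul 3, 2132: 366 days (Feb 29, 2132 is in that span).
Jul 3, 2132 → Jul 3, 2133: 365 days.
Jul 3, 2133 → Jul 3, 2134: 365 days.
Jul 3, 2134 → Jul 3, 2135: 365 days.
Jul 3, 2135 → Jul 3, 2136: 366 days (Feb 29, 2136 is in that span).
Jul 3, 2136 → Jul 3, 2137: 365 days.
Jul 3, 2137 → Jul 3, 2138: 365 days.
Jul 3, 2138 → Aug 3, 2138: 31 days (July has 31).
Aug 3, 2138 → Sep 3, 2138: 31 days (August has 31).
Sep 3, 2138 → Sep 19, 2138: 16 days.
Total: 5557 days.

5557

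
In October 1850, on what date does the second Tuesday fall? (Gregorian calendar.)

October 8, 1850

October 1, 1850 is a Tuesday.
The first Tuesday is therefore October 1 (same day).
The second Tuesday is 1 + 1×7 = October 8.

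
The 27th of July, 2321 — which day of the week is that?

Wednesday

Doomsday rule: the anchor day for the 2300s is Wednesday. For year 21: 21÷12 = 1 r 9, and 9÷4 = 2, so 1+9+2 = 12.
Wednesday + 12 ≡ Monday — that's 2321's doomsday.
In July the doomsday date is Jul 11.
Jul 27 is 16 days after Jul 11; 16 mod 7 = 2, so Monday + 2 = Wednesday.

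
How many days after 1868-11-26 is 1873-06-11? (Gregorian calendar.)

1658

Nov 26, 1868 → Nov 26, 1869: 365 days.
Nov 26, 1869 → Nov 26, 1870: 365 days.
Nov 26, 1870 → Nov 26, 1871: 365 days.
Nov 26, 1871 → Nov 26, 1872: 366 days (Feb 29, 1872 is in that span).
Nov 26, 1872 → Dec 26, 1872: 30 days (November has 30).
Dec 26, 1872 → Jan 26, 1873: 31 days (December has 31).
Jan 26, 1873 → Feb 26, 1873: 31 days (January has 31).
Feb 26, 1873 → Mar 26, 1873: 28 days (February has 28).
Mar 26, 1873 → Apr 26, 1873: 31 days (March has 31).
Apr 26, 1873 → May 26, 1873: 30 days (April has 30).
May 26, 1873 → Jun 11, 1873: 16 days.
Total: 1658 days.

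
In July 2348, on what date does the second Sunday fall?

July 1, 2348 is a Thursday.
The first Sunday is therefore July 4 (3 days later).
The second Sunday is 4 + 1×7 = July 11.

July 11, 2348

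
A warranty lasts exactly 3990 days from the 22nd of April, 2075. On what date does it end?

+366 (one year; includes Feb 29, 2076) → Apr 22, 2076 (3624 left).
+365 (one year) → Apr 22, 2077 (3259 left).
+365 (one year) → Apr 22, 2078 (2894 left).
+365 (one year) → Apr 22, 2079 (2529 left).
+366 (one year; includes Feb 29, 2080) → Apr 22, 2080 (2163 left).
+365 (one year) → Apr 22, 2081 (1798 left).
+365 (one year) → Apr 22, 2082 (1433 left).
+365 (one year) → Apr 22, 2083 (1068 left).
+366 (one year; includes Feb 29, 2084) → Apr 22, 2084 (702 left).
+365 (one year) → Apr 22, 2085 (337 left).
Apr has 30 days: +9 → May 1, 2085 (328 left).
May has 31 days: +31 → Jun 1, 2085 (297 left).
Jun has 30 days: +30 → Jul 1, 2085 (267 left).
Jul has 31 days: +31 → Aug 1, 2085 (236 left).
Aug has 31 days: +31 → Sep 1, 2085 (205 left).
Sep has 30 days: +30 → Oct 1, 2085 (175 left).
Oct has 31 days: +31 → Nov 1, 2085 (144 left).
Nov has 30 days: +30 → Dec 1, 2085 (114 left).
Dec has 31 days: +31 → Jan 1, 2086 (83 left).
Jan has 31 days: +31 → Feb 1, 2086 (52 left).
Feb has 28 days: +28 → Mar 1, 2086 (24 left).
+24 → Mar 25, 2086.

March 25, 2086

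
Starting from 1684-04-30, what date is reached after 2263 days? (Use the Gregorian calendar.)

July 11, 1690

+365 (one year) → Apr 30, 1685 (1898 left).
+365 (one year) → Apr 30, 1686 (1533 left).
+365 (one year) → Apr 30, 1687 (1168 left).
+366 (one year; includes Feb 29, 1688) → Apr 30, 1688 (802 left).
+365 (one year) → Apr 30, 1689 (437 left).
+365 (one year) → Apr 30, 1690 (72 left).
Apr has 30 days: +1 → May 1, 1690 (71 left).
May has 31 days: +31 → Jun 1, 1690 (40 left).
Jun has 30 days: +30 → Jul 1, 1690 (10 left).
+10 → Jul 11, 1690.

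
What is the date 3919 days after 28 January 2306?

October 21, 2316

+365 (one year) → Jan 28, 2307 (3554 left).
+365 (one year) → Jan 28, 2308 (3189 left).
+366 (one year; includes Feb 29, 2308) → Jan 28, 2309 (2823 left).
+365 (one year) → Jan 28, 2310 (2458 left).
+365 (one year) → Jan 28, 2311 (2093 left).
+365 (one year) → Jan 28, 2312 (1728 left).
+366 (one year; includes Feb 29, 2312) → Jan 28, 2313 (1362 left).
+365 (one year) → Jan 28, 2314 (997 left).
+365 (one year) → Jan 28, 2315 (632 left).
+365 (one year) → Jan 28, 2316 (267 left).
Jan has 31 days: +4 → Feb 1, 2316 (263 left).
Feb has 29 days: +29 → Mar 1, 2316 (234 left).
Mar has 31 days: +31 → Apr 1, 2316 (203 left).
Apr has 30 days: +30 → May 1, 2316 (173 left).
May has 31 days: +31 → Jun 1, 2316 (142 left).
Jun has 30 days: +30 → Jul 1, 2316 (112 left).
Jul has 31 days: +31 → Aug 1, 2316 (81 left).
Aug has 31 days: +31 → Sep 1, 2316 (50 left).
Sep has 30 days: +30 → Oct 1, 2316 (20 left).
+20 → Oct 21, 2316.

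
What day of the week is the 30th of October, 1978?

Monday

Doomsday rule: the anchor day for the 1900s is Wednesday. For year 78: 78÷12 = 6 r 6, and 6÷4 = 1, so 6+6+1 = 13.
Wednesday + 13 ≡ Tuesday — that's 1978's doomsday.
In October the doomsday date is Oct 10.
Oct 30 is 20 days after Oct 10; 20 mod 7 = 6, so Tuesday + 6 = Monday.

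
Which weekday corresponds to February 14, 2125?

Doomsday rule: the anchor day for the 2100s is Sunday. For year 25: 25÷12 = 2 r 1, and 1÷4 = 0, so 2+1+0 = 3.
Sunday + 3 ≡ Wednesday — that's 2125's doomsday.
In February the doomsday date is Feb 28 (2125 is not a leap year).
Feb 14 is 14 days before Feb 28; 14 mod 7 = 0, so Wednesday − 0 = Wednesday.

Wednesday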